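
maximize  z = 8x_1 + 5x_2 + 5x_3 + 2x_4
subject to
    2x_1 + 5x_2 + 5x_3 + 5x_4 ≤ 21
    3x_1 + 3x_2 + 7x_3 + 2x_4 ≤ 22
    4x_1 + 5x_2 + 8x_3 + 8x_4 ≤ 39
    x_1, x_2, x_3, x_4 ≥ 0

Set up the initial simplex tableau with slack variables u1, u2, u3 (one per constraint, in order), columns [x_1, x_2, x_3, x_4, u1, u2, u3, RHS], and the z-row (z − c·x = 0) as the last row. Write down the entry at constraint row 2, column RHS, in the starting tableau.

22

The RHS of constraint 2 is b_2 = 22.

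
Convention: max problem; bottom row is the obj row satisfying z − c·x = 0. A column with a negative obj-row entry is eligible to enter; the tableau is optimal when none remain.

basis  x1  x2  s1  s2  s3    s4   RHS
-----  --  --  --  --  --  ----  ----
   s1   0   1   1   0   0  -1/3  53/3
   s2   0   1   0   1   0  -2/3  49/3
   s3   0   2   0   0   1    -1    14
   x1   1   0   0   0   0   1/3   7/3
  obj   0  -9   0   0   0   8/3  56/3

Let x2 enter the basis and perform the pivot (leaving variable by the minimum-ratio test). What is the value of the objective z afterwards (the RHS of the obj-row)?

Ratio test on column x2 — row 1: (53/3)/1 = 53/3; row 2: (49/3)/1 = 49/3; row 3: 14/2 = 7; row 4: entry 0 ≤ 0. Minimum is 7 at row 3 (s3 leaves); pivot element 2.
Pivot on row 3; the obj-row RHS becomes 56/3 − (-9)·7 = 245/3.

245/3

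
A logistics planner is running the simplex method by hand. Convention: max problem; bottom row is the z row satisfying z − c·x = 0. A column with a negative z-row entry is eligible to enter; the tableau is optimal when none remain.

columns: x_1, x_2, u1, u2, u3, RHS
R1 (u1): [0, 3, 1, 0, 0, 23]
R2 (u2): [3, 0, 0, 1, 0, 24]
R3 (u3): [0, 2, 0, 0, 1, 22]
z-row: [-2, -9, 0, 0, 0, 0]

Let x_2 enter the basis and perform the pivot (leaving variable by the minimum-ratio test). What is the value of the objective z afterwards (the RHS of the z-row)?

69

Ratio test on column x_2 — row 1: 23/3 = 23/3; row 2: entry 0 ≤ 0; row 3: 22/2 = 11. Minimum is 23/3 at row 1 (u1 leaves); pivot element 3.
Pivot on row 1; the z-row RHS becomes 0 − (-9)·(23/3) = 69.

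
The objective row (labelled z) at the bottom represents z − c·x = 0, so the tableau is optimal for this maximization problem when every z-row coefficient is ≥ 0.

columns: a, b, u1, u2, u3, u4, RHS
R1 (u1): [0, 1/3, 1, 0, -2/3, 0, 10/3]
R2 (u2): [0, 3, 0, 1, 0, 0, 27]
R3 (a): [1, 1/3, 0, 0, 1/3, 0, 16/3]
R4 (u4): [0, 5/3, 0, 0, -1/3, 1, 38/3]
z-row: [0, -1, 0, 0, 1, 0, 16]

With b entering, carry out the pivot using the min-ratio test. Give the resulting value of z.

118/5

Ratio test on column b — row 1: (10/3)/(1/3) = 10; row 2: 27/3 = 9; row 3: (16/3)/(1/3) = 16; row 4: (38/3)/(5/3) = 38/5. Minimum is 38/5 at row 4 (u4 leaves); pivot element 5/3.
Pivot on row 4; the z-row RHS becomes 16 − (-1)·(38/5) = 118/5.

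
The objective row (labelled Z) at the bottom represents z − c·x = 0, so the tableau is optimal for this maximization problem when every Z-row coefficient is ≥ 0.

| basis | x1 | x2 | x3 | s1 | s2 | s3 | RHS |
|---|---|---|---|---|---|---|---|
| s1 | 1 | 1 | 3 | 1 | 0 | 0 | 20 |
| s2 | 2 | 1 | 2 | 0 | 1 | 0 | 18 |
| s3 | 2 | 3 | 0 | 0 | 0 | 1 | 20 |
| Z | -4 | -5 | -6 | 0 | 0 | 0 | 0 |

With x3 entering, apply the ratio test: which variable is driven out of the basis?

Column x3 entries and ratios — s1: 20/3 = 20/3; s2: 18/2 = 9; s3: 0 ≤ 0, skip.
Smallest ratio is 20/3 in the row of s1, so s1 leaves.

s1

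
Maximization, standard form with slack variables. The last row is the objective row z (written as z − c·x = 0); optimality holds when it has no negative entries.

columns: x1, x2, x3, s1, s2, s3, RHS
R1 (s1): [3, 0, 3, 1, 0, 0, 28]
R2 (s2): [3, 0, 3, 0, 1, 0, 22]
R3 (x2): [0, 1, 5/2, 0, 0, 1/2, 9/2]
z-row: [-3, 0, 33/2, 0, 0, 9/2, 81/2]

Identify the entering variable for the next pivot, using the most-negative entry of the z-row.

Negative z-row entries: x1: -3.
The most negative is -3 in column x1, so x1 enters.

x1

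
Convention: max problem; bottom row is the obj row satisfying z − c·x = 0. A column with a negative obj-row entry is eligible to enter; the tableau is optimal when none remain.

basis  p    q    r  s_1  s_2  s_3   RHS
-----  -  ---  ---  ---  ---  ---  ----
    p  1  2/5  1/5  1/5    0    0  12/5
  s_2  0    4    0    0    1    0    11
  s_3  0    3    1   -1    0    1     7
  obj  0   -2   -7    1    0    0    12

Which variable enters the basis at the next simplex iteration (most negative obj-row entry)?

Negative obj-row entries: q: -2, r: -7.
The most negative is -7 in column r, so r enters.

r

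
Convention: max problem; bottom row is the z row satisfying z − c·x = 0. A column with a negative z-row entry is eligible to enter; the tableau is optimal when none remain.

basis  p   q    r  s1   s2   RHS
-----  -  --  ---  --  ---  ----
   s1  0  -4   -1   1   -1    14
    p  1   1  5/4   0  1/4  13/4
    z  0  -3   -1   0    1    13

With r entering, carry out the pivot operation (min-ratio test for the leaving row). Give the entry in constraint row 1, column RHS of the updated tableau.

Ratio test on column r — row 1: entry -1 ≤ 0; row 2: (13/4)/(5/4) = 13/5. Minimum is 13/5 at row 2 (p leaves); pivot element 5/4.
Divide row 2 by 5/4; eliminate column r from the other rows.
Row 1 update in column RHS: 14 − (-1)·(13/5) = 83/5.

83/5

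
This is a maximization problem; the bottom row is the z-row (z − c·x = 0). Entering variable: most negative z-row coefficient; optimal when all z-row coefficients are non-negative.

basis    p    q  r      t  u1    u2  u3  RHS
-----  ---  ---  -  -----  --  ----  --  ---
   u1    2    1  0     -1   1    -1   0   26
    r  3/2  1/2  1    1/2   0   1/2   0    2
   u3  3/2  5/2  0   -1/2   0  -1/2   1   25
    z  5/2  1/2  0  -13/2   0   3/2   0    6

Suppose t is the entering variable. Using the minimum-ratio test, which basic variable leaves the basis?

r

Column t entries and ratios — u1: -1 ≤ 0, skip; r: 2/(1/2) = 4; u3: -1/2 ≤ 0, skip.
Smallest ratio is 4 in the row of r, so r leaves.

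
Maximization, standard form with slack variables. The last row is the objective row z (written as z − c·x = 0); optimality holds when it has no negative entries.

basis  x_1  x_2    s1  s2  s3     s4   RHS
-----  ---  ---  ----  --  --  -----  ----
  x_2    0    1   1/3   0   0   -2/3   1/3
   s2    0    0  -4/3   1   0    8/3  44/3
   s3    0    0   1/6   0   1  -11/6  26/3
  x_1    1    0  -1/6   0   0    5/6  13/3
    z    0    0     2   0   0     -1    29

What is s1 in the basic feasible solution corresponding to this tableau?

0

s1 is not in the basis, so in the current basic feasible solution s1 = 0.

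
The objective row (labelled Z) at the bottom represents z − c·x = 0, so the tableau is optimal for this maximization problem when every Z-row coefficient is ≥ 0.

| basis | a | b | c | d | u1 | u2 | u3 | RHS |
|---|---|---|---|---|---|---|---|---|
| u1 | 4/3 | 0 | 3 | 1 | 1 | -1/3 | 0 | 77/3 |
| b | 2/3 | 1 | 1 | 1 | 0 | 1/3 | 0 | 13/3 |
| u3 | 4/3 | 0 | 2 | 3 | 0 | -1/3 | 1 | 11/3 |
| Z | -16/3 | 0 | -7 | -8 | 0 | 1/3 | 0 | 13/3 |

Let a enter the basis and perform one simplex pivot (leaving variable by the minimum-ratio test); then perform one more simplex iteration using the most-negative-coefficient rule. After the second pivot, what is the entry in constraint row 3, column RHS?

Ratio test on column a — row 1: (77/3)/(4/3) = 77/4; row 2: (13/3)/(2/3) = 13/2; row 3: (11/3)/(4/3) = 11/4. Minimum is 11/4 at row 3 (u3 leaves); pivot element 4/3.
Divide row 3 by 4/3; eliminate column a from the other rows.
Second iteration: most negative Z-row entry is -1 in column u2, so u2 enters.
Ratio test on column u2 — row 1: entry 0 ≤ 0; row 2: (5/2)/(1/2) = 5; row 3: entry -1/4 ≤ 0. Minimum is 5 at row 2 (b leaves); pivot element 1/2.
Divide row 2 by 1/2; eliminate column u2 from the other rows.
After both pivots, the entry at constraint row 3, column RHS is 4.

4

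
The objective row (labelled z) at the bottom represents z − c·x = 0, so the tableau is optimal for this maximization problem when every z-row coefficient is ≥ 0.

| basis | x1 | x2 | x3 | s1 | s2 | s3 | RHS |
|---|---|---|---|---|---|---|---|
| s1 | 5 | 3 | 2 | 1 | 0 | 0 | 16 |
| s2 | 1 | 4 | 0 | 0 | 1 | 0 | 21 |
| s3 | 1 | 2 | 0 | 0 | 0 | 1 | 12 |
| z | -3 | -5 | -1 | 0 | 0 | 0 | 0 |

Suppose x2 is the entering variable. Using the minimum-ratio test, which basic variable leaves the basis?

s2

Column x2 entries and ratios — s1: 16/3 = 16/3; s2: 21/4 = 21/4; s3: 12/2 = 6.
Smallest ratio is 21/4 in the row of s2, so s2 leaves.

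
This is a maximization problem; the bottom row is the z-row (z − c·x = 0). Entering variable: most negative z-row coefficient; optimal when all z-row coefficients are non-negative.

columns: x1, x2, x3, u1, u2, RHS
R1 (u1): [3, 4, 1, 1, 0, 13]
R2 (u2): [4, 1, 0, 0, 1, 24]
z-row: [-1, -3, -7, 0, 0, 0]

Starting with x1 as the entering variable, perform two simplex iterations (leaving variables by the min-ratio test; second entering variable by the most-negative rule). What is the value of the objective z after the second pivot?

Ratio test on column x1 — row 1: 13/3 = 13/3; row 2: 24/4 = 6. Minimum is 13/3 at row 1 (u1 leaves); pivot element 3.
Pivot on row 1; the z-row RHS becomes 0 − (-1)·(13/3) = 13/3.
Next entering variable (most negative z-row entry -20/3): x3.
Ratio test on column x3 — row 1: (13/3)/(1/3) = 13; row 2: entry -4/3 ≤ 0. Minimum is 13 at row 1 (x1 leaves); pivot element 1/3.
After the second pivot the z-row RHS is 13/3 − (-20/3)·13 = 91.

91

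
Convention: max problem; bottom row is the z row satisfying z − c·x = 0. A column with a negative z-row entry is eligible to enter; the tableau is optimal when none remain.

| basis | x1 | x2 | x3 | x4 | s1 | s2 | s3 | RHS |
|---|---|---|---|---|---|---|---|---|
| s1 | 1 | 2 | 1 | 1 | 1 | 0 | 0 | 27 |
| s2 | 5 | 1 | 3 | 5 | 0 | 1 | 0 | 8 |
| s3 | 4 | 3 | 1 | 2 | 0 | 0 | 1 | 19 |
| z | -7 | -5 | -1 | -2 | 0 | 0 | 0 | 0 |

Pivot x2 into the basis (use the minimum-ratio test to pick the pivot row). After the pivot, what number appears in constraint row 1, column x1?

-5/3

Ratio test on column x2 — row 1: 27/2 = 27/2; row 2: 8/1 = 8; row 3: 19/3 = 19/3. Minimum is 19/3 at row 3 (s3 leaves); pivot element 3.
Divide row 3 by 3; eliminate column x2 from the other rows.
Row 1 update in column x1: 1 − 2·(4/3) = -5/3.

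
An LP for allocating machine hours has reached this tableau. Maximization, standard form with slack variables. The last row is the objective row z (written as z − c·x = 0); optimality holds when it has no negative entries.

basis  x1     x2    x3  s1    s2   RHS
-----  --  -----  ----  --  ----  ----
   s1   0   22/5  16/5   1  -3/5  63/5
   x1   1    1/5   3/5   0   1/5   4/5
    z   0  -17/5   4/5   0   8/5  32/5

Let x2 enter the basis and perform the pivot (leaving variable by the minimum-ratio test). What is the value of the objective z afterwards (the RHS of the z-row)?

355/22

Ratio test on column x2 — row 1: (63/5)/(22/5) = 63/22; row 2: (4/5)/(1/5) = 4. Minimum is 63/22 at row 1 (s1 leaves); pivot element 22/5.
Pivot on row 1; the z-row RHS becomes 32/5 − (-17/5)·(63/22) = 355/22.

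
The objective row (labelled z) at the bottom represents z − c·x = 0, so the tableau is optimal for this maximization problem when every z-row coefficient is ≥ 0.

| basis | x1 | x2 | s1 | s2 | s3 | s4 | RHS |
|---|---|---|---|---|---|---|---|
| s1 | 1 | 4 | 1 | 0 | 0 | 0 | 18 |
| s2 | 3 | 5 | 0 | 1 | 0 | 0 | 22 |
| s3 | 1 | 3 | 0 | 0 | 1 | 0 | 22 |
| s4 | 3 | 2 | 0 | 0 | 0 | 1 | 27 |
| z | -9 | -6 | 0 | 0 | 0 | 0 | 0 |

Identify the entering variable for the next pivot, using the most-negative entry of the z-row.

x1

Negative z-row entries: x1: -9, x2: -6.
The most negative is -9 in column x1, so x1 enters.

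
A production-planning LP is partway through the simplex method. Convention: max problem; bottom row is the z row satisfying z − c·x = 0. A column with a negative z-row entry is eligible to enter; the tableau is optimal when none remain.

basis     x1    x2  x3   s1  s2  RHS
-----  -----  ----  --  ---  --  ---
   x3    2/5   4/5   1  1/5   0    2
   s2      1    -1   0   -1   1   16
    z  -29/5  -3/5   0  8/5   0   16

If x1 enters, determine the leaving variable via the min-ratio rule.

x3

Column x1 entries and ratios — x3: 2/(2/5) = 5; s2: 16/1 = 16.
Smallest ratio is 5 in the row of x3, so x3 leaves.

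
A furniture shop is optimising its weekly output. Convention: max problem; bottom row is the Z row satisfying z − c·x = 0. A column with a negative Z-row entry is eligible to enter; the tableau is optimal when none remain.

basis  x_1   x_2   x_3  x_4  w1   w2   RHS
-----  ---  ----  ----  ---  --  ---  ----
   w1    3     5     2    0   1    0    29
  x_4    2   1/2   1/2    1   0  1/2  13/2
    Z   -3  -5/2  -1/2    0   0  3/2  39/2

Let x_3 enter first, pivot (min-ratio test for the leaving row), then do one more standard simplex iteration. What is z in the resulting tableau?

Ratio test on column x_3 — row 1: 29/2 = 29/2; row 2: (13/2)/(1/2) = 13. Minimum is 13 at row 2 (x_4 leaves); pivot element 1/2.
Pivot on row 2; the Z-row RHS becomes 39/2 − (-1/2)·13 = 26.
Next entering variable (most negative Z-row entry -2): x_2.
Ratio test on column x_2 — row 1: 3/3 = 1; row 2: 13/1 = 13. Minimum is 1 at row 1 (w1 leaves); pivot element 3.
After the second pivot the Z-row RHS is 26 − (-2)·1 = 28.

28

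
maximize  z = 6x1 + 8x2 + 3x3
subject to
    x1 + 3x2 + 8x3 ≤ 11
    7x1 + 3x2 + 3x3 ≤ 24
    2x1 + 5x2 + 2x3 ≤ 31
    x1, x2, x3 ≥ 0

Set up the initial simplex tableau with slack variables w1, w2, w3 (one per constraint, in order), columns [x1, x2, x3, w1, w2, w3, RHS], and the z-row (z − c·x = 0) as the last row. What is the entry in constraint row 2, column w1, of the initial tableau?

0

Slack w1 belongs to constraint 1; its column is the unit vector e_1, so the entry in row 2 is 0.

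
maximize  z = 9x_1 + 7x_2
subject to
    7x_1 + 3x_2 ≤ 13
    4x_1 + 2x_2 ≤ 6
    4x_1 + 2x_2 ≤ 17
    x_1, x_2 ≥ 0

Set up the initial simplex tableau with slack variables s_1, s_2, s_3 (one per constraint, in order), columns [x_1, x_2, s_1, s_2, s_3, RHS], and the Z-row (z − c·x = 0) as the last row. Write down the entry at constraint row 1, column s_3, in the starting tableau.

0

Slack s_3 belongs to constraint 3; its column is the unit vector e_3, so the entry in row 1 is 0.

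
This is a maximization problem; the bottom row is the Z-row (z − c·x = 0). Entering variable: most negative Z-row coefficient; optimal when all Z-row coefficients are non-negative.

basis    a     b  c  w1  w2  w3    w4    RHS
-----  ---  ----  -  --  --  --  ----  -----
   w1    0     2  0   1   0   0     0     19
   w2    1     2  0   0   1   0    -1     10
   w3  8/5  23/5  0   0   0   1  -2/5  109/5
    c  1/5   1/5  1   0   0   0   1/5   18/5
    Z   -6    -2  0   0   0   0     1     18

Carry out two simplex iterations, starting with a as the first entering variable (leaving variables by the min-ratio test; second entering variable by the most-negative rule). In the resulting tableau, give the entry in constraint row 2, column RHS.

14

Ratio test on column a — row 1: entry 0 ≤ 0; row 2: 10/1 = 10; row 3: (109/5)/(8/5) = 109/8; row 4: (18/5)/(1/5) = 18. Minimum is 10 at row 2 (w2 leaves); pivot element 1.
Divide row 2 by 1; eliminate column a from the other rows.
Second iteration: most negative Z-row entry is -5 in column w4, so w4 enters.
Ratio test on column w4 — row 1: entry 0 ≤ 0; row 2: entry -1 ≤ 0; row 3: (29/5)/(6/5) = 29/6; row 4: (8/5)/(2/5) = 4. Minimum is 4 at row 4 (c leaves); pivot element 2/5.
Divide row 4 by 2/5; eliminate column w4 from the other rows.
After both pivots, the entry at constraint row 2, column RHS is 14.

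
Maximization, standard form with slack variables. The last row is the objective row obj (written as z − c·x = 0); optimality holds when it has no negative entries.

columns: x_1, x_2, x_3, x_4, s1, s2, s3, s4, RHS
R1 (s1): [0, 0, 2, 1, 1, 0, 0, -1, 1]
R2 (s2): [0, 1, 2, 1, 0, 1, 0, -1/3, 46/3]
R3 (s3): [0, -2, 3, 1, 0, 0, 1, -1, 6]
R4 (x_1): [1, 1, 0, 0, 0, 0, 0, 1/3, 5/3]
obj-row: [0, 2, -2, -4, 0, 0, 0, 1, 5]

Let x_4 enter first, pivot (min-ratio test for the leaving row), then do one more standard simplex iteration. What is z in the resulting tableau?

24

Ratio test on column x_4 — row 1: 1/1 = 1; row 2: (46/3)/1 = 46/3; row 3: 6/1 = 6; row 4: entry 0 ≤ 0. Minimum is 1 at row 1 (s1 leaves); pivot element 1.
Pivot on row 1; the obj-row RHS becomes 5 − (-4)·1 = 9.
Next entering variable (most negative obj-row entry -3): s4.
Ratio test on column s4 — row 1: entry -1 ≤ 0; row 2: (43/3)/(2/3) = 43/2; row 3: entry 0 ≤ 0; row 4: (5/3)/(1/3) = 5. Minimum is 5 at row 4 (x_1 leaves); pivot element 1/3.
After the second pivot the obj-row RHS is 9 − (-3)·5 = 24.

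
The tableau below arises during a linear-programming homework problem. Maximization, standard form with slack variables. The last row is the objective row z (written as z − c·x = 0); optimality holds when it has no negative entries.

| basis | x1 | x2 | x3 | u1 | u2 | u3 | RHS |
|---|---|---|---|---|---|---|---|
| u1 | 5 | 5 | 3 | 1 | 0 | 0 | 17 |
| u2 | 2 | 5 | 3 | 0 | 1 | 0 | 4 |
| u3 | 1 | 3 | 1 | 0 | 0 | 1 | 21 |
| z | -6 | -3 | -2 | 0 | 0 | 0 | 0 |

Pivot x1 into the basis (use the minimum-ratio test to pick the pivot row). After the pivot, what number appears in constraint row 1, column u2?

-5/2

Ratio test on column x1 — row 1: 17/5 = 17/5; row 2: 4/2 = 2; row 3: 21/1 = 21. Minimum is 2 at row 2 (u2 leaves); pivot element 2.
Divide row 2 by 2; eliminate column x1 from the other rows.
Row 1 update in column u2: 0 − 5·(1/2) = -5/2.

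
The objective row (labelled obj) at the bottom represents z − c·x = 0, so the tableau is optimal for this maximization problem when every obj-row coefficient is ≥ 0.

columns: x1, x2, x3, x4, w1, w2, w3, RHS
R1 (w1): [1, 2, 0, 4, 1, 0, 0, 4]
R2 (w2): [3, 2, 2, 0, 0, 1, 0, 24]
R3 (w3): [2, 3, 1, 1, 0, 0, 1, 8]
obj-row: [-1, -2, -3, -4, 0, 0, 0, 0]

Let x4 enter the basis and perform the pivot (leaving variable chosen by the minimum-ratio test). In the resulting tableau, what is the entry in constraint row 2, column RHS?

Ratio test on column x4 — row 1: 4/4 = 1; row 2: entry 0 ≤ 0; row 3: 8/1 = 8. Minimum is 1 at row 1 (w1 leaves); pivot element 4.
Divide row 1 by 4; eliminate column x4 from the other rows.
Row 2 update in column RHS: 24 − 0·1 = 24.

24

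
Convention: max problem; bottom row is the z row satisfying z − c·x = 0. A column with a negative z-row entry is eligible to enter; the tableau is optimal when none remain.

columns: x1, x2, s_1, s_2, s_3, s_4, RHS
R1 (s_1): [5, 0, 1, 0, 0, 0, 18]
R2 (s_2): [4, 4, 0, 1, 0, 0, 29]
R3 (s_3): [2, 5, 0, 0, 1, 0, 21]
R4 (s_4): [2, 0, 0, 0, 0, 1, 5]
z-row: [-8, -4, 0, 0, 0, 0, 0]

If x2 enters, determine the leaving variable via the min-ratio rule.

Column x2 entries and ratios — s_1: 0 ≤ 0, skip; s_2: 29/4 = 29/4; s_3: 21/5 = 21/5; s_4: 0 ≤ 0, skip.
Smallest ratio is 21/5 in the row of s_3, so s_3 leaves.

s_3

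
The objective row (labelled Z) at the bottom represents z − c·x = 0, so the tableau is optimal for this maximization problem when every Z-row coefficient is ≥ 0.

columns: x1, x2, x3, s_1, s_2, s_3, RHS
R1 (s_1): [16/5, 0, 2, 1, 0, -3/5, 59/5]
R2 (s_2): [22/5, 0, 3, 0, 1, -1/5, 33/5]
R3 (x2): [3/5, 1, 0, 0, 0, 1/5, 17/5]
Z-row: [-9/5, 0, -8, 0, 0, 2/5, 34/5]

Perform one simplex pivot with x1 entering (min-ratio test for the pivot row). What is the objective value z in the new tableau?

Ratio test on column x1 — row 1: (59/5)/(16/5) = 59/16; row 2: (33/5)/(22/5) = 3/2; row 3: (17/5)/(3/5) = 17/3. Minimum is 3/2 at row 2 (s_2 leaves); pivot element 22/5.
Pivot on row 2; the Z-row RHS becomes 34/5 − (-9/5)·(3/2) = 19/2.

19/2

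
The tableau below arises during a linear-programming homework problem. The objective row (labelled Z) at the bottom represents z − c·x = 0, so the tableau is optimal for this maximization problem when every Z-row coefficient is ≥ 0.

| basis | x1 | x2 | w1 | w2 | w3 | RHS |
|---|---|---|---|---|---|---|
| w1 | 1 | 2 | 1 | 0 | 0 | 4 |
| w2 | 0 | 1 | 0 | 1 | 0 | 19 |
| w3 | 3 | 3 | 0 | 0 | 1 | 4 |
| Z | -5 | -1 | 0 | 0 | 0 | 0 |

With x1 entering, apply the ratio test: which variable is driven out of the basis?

Column x1 entries and ratios — w1: 4/1 = 4; w2: 0 ≤ 0, skip; w3: 4/3 = 4/3.
Smallest ratio is 4/3 in the row of w3, so w3 leaves.

w3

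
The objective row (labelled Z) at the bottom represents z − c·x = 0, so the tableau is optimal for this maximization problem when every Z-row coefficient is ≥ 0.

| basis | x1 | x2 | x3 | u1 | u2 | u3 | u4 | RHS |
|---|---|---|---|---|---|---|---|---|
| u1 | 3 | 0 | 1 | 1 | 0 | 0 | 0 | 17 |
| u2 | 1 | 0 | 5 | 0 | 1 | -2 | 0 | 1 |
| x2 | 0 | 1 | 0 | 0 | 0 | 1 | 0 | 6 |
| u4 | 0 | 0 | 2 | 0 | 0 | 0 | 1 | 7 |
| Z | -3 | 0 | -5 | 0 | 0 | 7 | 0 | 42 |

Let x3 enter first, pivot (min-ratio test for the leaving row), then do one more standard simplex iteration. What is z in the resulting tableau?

45

Ratio test on column x3 — row 1: 17/1 = 17; row 2: 1/5 = 1/5; row 3: entry 0 ≤ 0; row 4: 7/2 = 7/2. Minimum is 1/5 at row 2 (u2 leaves); pivot element 5.
Pivot on row 2; the Z-row RHS becomes 42 − (-5)·(1/5) = 43.
Next entering variable (most negative Z-row entry -2): x1.
Ratio test on column x1 — row 1: (84/5)/(14/5) = 6; row 2: (1/5)/(1/5) = 1; row 3: entry 0 ≤ 0; row 4: entry -2/5 ≤ 0. Minimum is 1 at row 2 (x3 leaves); pivot element 1/5.
After the second pivot the Z-row RHS is 43 − (-2)·1 = 45.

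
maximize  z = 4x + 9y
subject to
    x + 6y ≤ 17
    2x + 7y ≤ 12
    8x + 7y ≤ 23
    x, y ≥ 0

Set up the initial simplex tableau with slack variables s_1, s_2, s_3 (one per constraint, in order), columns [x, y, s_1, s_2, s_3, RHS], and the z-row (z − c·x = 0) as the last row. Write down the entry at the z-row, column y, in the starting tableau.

The z-row carries the negated objective coefficients: the y entry is -9.

-9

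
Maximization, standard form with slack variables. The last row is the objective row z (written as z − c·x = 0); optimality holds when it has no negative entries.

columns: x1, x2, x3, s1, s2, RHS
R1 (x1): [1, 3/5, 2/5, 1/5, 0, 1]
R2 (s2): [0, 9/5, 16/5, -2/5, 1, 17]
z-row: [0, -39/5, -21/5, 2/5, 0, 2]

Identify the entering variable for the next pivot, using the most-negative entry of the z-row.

Negative z-row entries: x2: -39/5, x3: -21/5.
The most negative is -39/5 in column x2, so x2 enters.

x2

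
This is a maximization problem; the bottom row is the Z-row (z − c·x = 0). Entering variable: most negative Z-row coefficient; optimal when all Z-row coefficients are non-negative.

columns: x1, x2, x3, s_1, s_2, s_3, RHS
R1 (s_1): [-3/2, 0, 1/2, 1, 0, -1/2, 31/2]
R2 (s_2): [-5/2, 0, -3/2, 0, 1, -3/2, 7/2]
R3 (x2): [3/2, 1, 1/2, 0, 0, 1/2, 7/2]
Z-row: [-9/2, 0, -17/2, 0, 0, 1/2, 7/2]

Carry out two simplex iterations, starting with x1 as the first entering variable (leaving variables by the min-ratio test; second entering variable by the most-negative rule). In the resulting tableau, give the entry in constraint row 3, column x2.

2

Ratio test on column x1 — row 1: entry -3/2 ≤ 0; row 2: entry -5/2 ≤ 0; row 3: (7/2)/(3/2) = 7/3. Minimum is 7/3 at row 3 (x2 leaves); pivot element 3/2.
Divide row 3 by 3/2; eliminate column x1 from the other rows.
Second iteration: most negative Z-row entry is -7 in column x3, so x3 enters.
Ratio test on column x3 — row 1: 19/1 = 19; row 2: entry -2/3 ≤ 0; row 3: (7/3)/(1/3) = 7. Minimum is 7 at row 3 (x1 leaves); pivot element 1/3.
Divide row 3 by 1/3; eliminate column x3 from the other rows.
After both pivots, the entry at constraint row 3, column x2 is 2.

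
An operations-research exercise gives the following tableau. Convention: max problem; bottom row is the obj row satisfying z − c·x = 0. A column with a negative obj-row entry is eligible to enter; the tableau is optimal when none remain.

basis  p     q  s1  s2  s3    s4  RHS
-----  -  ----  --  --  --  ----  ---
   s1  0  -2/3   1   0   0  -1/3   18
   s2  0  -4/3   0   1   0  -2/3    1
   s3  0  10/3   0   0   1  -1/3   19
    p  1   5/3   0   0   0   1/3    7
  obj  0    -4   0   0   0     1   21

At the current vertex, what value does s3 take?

s3 is basic (row 3); its value is the RHS of that row, 19.

19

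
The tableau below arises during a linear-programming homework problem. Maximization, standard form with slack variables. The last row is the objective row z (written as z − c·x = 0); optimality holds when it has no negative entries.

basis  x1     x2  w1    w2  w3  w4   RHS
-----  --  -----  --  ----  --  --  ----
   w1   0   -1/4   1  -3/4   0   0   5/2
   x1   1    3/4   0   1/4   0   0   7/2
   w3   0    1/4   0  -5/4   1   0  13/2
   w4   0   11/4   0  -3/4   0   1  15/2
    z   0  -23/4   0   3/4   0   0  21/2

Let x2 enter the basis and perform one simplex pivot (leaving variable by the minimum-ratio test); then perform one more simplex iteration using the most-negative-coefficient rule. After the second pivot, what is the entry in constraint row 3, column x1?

Ratio test on column x2 — row 1: entry -1/4 ≤ 0; row 2: (7/2)/(3/4) = 14/3; row 3: (13/2)/(1/4) = 26; row 4: (15/2)/(11/4) = 30/11. Minimum is 30/11 at row 4 (w4 leaves); pivot element 11/4.
Divide row 4 by 11/4; eliminate column x2 from the other rows.
Second iteration: most negative z-row entry is -9/11 in column w2, so w2 enters.
Ratio test on column w2 — row 1: entry -9/11 ≤ 0; row 2: (16/11)/(5/11) = 16/5; row 3: entry -13/11 ≤ 0; row 4: entry -3/11 ≤ 0. Minimum is 16/5 at row 2 (x1 leaves); pivot element 5/11.
Divide row 2 by 5/11; eliminate column w2 from the other rows.
After both pivots, the entry at constraint row 3, column x1 is 13/5.

13/5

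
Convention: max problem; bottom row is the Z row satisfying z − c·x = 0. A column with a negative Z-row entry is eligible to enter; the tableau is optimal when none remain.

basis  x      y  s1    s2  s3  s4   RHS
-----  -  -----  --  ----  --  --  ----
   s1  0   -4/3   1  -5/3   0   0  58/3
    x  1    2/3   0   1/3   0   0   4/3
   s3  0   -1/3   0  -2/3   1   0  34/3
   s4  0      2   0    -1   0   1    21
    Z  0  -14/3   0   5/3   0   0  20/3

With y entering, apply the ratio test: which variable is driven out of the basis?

Column y entries and ratios — s1: -4/3 ≤ 0, skip; x: (4/3)/(2/3) = 2; s3: -1/3 ≤ 0, skip; s4: 21/2 = 21/2.
Smallest ratio is 2 in the row of x, so x leaves.

x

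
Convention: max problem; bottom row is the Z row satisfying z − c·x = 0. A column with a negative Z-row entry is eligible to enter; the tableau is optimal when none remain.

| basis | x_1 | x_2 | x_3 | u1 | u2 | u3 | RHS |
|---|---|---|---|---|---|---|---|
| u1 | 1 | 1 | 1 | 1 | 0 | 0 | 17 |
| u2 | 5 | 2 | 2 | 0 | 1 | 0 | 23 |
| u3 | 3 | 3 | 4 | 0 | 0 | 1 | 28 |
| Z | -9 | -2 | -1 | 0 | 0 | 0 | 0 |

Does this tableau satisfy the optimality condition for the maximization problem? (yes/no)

no

The Z-row has a negative entry -9 in column x_1, so it is not optimal.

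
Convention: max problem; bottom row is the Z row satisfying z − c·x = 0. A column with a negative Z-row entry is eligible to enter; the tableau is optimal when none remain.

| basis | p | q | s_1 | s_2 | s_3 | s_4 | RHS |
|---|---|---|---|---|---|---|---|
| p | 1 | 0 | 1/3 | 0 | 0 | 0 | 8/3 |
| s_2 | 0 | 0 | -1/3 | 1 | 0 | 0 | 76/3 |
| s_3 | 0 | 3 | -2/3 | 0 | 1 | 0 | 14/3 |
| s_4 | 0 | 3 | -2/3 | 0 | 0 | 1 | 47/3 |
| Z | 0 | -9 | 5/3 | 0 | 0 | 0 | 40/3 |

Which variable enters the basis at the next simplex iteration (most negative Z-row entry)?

q

Negative Z-row entries: q: -9.
The most negative is -9 in column q, so q enters.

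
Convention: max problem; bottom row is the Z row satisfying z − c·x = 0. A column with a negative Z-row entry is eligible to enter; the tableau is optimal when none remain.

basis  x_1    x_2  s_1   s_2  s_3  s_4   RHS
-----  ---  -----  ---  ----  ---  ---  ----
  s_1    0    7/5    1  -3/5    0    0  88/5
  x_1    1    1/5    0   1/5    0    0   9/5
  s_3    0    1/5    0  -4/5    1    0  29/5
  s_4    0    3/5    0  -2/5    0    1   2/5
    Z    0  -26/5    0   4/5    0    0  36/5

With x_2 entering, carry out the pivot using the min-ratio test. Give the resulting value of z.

32/3

Ratio test on column x_2 — row 1: (88/5)/(7/5) = 88/7; row 2: (9/5)/(1/5) = 9; row 3: (29/5)/(1/5) = 29; row 4: (2/5)/(3/5) = 2/3. Minimum is 2/3 at row 4 (s_4 leaves); pivot element 3/5.
Pivot on row 4; the Z-row RHS becomes 36/5 − (-26/5)·(2/3) = 32/3.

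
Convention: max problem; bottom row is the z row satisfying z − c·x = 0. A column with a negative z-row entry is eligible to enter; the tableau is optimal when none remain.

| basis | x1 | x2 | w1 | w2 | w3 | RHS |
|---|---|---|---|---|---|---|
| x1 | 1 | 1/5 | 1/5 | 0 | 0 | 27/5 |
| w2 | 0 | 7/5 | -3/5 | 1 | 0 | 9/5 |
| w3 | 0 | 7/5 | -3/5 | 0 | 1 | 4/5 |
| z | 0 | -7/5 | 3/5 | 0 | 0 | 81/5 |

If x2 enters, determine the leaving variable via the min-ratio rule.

Column x2 entries and ratios — x1: (27/5)/(1/5) = 27; w2: (9/5)/(7/5) = 9/7; w3: (4/5)/(7/5) = 4/7.
Smallest ratio is 4/7 in the row of w3, so w3 leaves.

w3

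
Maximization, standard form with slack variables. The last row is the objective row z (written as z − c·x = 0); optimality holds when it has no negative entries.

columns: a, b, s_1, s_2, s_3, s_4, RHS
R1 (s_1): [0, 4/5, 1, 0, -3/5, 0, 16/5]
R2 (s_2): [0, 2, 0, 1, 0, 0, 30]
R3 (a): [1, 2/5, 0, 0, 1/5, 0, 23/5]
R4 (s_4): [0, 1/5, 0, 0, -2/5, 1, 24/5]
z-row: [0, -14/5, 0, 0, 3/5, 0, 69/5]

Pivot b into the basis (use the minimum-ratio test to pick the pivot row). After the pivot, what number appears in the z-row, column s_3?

Ratio test on column b — row 1: (16/5)/(4/5) = 4; row 2: 30/2 = 15; row 3: (23/5)/(2/5) = 23/2; row 4: (24/5)/(1/5) = 24. Minimum is 4 at row 1 (s_1 leaves); pivot element 4/5.
Divide row 1 by 4/5; eliminate column b from the other rows.
z-row update in column s_3: 3/5 − (-14/5)·(-3/4) = -3/2.

-3/2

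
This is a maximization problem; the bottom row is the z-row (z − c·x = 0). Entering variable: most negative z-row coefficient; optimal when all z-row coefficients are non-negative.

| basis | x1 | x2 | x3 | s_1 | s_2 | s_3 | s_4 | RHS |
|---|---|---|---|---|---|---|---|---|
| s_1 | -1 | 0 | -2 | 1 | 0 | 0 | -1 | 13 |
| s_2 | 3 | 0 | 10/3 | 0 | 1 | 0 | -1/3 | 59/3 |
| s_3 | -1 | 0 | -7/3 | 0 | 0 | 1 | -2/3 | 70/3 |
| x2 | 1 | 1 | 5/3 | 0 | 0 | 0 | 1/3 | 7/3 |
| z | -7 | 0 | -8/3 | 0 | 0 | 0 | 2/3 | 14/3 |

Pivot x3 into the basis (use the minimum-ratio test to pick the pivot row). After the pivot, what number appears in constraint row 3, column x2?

7/5

Ratio test on column x3 — row 1: entry -2 ≤ 0; row 2: (59/3)/(10/3) = 59/10; row 3: entry -7/3 ≤ 0; row 4: (7/3)/(5/3) = 7/5. Minimum is 7/5 at row 4 (x2 leaves); pivot element 5/3.
Divide row 4 by 5/3; eliminate column x3 from the other rows.
Row 3 update in column x2: 0 − (-7/3)·(3/5) = 7/5.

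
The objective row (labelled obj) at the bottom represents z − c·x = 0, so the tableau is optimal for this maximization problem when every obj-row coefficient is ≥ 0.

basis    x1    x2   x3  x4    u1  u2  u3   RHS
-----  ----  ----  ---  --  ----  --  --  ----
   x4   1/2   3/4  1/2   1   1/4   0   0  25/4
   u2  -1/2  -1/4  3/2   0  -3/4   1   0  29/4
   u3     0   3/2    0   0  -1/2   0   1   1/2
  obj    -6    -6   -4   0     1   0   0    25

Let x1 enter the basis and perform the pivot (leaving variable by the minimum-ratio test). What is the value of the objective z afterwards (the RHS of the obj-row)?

100

Ratio test on column x1 — row 1: (25/4)/(1/2) = 25/2; row 2: entry -1/2 ≤ 0; row 3: entry 0 ≤ 0. Minimum is 25/2 at row 1 (x4 leaves); pivot element 1/2.
Pivot on row 1; the obj-row RHS becomes 25 − (-6)·(25/2) = 100.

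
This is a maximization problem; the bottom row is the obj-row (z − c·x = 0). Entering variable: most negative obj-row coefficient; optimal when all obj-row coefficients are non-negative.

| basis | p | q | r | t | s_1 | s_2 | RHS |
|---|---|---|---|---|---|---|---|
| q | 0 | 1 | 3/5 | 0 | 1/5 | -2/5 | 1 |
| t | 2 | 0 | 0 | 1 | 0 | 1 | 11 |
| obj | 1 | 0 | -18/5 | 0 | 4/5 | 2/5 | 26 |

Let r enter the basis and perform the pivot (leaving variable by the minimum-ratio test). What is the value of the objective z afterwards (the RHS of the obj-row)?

32

Ratio test on column r — row 1: 1/(3/5) = 5/3; row 2: entry 0 ≤ 0. Minimum is 5/3 at row 1 (q leaves); pivot element 3/5.
Pivot on row 1; the obj-row RHS becomes 26 − (-18/5)·(5/3) = 32.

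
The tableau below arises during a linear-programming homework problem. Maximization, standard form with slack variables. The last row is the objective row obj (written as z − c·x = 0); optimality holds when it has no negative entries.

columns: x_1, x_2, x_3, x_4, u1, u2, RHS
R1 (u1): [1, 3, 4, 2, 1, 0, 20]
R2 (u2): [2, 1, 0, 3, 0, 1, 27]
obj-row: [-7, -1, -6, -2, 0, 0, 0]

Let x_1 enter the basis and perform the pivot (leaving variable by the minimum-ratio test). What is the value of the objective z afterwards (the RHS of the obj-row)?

Ratio test on column x_1 — row 1: 20/1 = 20; row 2: 27/2 = 27/2. Minimum is 27/2 at row 2 (u2 leaves); pivot element 2.
Pivot on row 2; the obj-row RHS becomes 0 − (-7)·(27/2) = 189/2.

189/2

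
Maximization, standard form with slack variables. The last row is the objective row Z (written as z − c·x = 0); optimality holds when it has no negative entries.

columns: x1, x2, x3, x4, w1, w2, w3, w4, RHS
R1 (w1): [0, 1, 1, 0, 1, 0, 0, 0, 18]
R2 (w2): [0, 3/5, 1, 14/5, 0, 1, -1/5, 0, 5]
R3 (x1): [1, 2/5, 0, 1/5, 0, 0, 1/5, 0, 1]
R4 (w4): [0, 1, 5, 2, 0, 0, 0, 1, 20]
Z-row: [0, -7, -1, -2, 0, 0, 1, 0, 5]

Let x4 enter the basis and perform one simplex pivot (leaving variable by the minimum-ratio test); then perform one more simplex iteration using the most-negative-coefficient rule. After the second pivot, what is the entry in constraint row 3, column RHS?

9/5

Ratio test on column x4 — row 1: entry 0 ≤ 0; row 2: 5/(14/5) = 25/14; row 3: 1/(1/5) = 5; row 4: 20/2 = 10. Minimum is 25/14 at row 2 (w2 leaves); pivot element 14/5.
Divide row 2 by 14/5; eliminate column x4 from the other rows.
Second iteration: most negative Z-row entry is -46/7 in column x2, so x2 enters.
Ratio test on column x2 — row 1: 18/1 = 18; row 2: (25/14)/(3/14) = 25/3; row 3: (9/14)/(5/14) = 9/5; row 4: (115/7)/(4/7) = 115/4. Minimum is 9/5 at row 3 (x1 leaves); pivot element 5/14.
Divide row 3 by 5/14; eliminate column x2 from the other rows.
After both pivots, the entry at constraint row 3, column RHS is 9/5.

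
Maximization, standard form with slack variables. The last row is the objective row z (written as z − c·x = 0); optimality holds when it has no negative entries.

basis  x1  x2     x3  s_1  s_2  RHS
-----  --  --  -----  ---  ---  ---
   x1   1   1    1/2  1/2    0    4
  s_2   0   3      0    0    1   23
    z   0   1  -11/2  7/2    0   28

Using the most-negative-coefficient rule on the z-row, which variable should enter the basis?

x3

Negative z-row entries: x3: -11/2.
The most negative is -11/2 in column x3, so x3 enters.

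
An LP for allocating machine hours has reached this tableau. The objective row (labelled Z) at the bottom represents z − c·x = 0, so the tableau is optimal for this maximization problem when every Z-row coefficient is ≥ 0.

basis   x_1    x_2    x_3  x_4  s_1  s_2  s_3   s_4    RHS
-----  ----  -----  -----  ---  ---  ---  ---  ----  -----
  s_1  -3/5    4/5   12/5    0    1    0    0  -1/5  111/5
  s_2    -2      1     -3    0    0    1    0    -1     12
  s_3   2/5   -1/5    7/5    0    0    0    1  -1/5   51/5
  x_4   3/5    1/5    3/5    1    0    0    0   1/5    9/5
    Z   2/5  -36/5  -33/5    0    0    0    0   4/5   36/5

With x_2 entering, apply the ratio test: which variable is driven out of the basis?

Column x_2 entries and ratios — s_1: (111/5)/(4/5) = 111/4; s_2: 12/1 = 12; s_3: -1/5 ≤ 0, skip; x_4: (9/5)/(1/5) = 9.
Smallest ratio is 9 in the row of x_4, so x_4 leaves.

x_4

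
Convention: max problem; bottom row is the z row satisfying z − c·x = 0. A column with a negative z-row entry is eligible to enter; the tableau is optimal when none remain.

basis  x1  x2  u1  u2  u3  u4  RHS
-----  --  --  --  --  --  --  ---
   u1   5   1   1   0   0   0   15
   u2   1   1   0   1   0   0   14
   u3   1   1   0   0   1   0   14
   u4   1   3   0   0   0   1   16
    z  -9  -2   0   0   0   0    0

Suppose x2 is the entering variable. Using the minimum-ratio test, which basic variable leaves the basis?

Column x2 entries and ratios — u1: 15/1 = 15; u2: 14/1 = 14; u3: 14/1 = 14; u4: 16/3 = 16/3.
Smallest ratio is 16/3 in the row of u4, so u4 leaves.

u4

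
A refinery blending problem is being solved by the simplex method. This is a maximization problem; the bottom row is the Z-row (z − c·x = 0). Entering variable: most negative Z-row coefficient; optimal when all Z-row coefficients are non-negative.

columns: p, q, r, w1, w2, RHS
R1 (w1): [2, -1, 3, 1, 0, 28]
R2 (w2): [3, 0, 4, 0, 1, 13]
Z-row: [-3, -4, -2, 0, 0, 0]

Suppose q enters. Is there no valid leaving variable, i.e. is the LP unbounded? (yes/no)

yes

Every constraint-row entry in column q is ≤ 0, so increasing q is unbounded.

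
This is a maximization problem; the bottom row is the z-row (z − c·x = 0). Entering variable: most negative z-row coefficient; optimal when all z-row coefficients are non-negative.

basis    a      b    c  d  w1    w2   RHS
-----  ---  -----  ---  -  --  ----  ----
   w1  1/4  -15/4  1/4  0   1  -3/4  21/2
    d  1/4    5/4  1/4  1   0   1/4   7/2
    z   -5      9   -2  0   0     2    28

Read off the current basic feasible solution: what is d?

d is basic (row 2); its value is the RHS of that row, 7/2.

7/2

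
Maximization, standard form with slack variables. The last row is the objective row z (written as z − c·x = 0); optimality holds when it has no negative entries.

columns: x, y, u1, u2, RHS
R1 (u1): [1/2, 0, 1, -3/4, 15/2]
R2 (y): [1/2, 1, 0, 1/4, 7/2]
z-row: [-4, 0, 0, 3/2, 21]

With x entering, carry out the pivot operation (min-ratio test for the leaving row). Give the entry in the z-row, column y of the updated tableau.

8

Ratio test on column x — row 1: (15/2)/(1/2) = 15; row 2: (7/2)/(1/2) = 7. Minimum is 7 at row 2 (y leaves); pivot element 1/2.
Divide row 2 by 1/2; eliminate column x from the other rows.
z-row update in column y: 0 − (-4)·2 = 8.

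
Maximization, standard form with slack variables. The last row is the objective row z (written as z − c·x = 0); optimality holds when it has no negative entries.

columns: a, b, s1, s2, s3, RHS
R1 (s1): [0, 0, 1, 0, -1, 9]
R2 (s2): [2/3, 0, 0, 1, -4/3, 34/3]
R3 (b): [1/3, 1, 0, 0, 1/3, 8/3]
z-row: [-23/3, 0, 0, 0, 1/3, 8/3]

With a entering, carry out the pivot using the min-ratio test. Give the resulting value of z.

Ratio test on column a — row 1: entry 0 ≤ 0; row 2: (34/3)/(2/3) = 17; row 3: (8/3)/(1/3) = 8. Minimum is 8 at row 3 (b leaves); pivot element 1/3.
Pivot on row 3; the z-row RHS becomes 8/3 − (-23/3)·8 = 64.

64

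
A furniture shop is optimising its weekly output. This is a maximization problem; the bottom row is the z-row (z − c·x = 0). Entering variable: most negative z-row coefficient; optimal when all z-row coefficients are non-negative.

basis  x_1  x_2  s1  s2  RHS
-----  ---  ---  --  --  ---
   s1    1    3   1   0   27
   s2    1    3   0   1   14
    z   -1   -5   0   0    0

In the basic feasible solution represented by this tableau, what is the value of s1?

27

s1 is basic (row 1); its value is the RHS of that row, 27.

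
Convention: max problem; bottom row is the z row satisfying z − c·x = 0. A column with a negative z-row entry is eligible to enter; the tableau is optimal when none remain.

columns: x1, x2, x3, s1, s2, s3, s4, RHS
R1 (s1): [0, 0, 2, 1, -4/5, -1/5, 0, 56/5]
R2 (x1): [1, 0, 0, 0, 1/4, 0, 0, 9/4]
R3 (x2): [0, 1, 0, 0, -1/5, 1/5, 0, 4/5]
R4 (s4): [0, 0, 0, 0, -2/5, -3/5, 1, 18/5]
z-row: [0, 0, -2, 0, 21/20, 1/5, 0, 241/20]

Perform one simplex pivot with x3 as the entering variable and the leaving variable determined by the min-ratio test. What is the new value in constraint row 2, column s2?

1/4

Ratio test on column x3 — row 1: (56/5)/2 = 28/5; row 2: entry 0 ≤ 0; row 3: entry 0 ≤ 0; row 4: entry 0 ≤ 0. Minimum is 28/5 at row 1 (s1 leaves); pivot element 2.
Divide row 1 by 2; eliminate column x3 from the other rows.
Row 2 update in column s2: 1/4 − 0·(-2/5) = 1/4.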